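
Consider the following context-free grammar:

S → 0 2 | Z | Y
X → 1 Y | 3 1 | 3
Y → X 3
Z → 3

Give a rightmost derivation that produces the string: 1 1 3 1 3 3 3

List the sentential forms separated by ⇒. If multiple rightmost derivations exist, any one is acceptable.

S ⇒ Y ⇒ X 3 ⇒ 1 Y 3 ⇒ 1 X 3 3 ⇒ 1 1 Y 3 3 ⇒ 1 1 X 3 3 3 ⇒ 1 1 3 1 3 3 3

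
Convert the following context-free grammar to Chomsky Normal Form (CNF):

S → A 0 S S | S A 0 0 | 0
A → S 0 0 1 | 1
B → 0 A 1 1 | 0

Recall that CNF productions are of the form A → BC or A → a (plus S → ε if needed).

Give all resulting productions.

T0 → 0; S → 0; T1 → 1; A → 1; B → 0; S → A X0; X0 → T0 X1; X1 → S S; S → S X2; X2 → A X3; X3 → T0 T0; A → S X4; X4 → T0 X5; X5 → T0 T1; B → T0 X6; X6 → A X7; X7 → T1 T1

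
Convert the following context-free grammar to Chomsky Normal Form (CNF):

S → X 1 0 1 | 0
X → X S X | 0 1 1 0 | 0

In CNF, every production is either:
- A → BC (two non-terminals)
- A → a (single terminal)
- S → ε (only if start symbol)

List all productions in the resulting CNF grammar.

T1 → 1; T0 → 0; S → 0; X → 0; S → X X0; X0 → T1 X1; X1 → T0 T1; X → X X2; X2 → S X; X → T0 X3; X3 → T1 X4; X4 → T1 T0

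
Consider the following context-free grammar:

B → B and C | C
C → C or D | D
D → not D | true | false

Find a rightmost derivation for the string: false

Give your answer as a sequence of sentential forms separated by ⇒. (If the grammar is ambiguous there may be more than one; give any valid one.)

B ⇒ C ⇒ D ⇒ false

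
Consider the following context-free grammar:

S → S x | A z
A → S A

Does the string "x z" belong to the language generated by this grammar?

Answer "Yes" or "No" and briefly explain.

No - no valid derivation exists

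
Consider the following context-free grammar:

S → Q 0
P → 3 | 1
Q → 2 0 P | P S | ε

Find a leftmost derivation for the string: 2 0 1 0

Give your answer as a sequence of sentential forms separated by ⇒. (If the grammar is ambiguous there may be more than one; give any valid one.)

S ⇒ Q 0 ⇒ 2 0 P 0 ⇒ 2 0 1 0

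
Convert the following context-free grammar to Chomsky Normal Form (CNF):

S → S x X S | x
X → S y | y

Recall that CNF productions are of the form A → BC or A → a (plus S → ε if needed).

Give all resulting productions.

TX → x; S → x; TY → y; X → y; S → S X0; X0 → TX X1; X1 → X S; X → S TY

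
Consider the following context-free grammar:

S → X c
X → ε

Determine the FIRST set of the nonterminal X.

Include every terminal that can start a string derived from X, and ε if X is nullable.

We compute FIRST(X) using the standard algorithm.
FIRST(S) = {c}
FIRST(X) = {ε}
Therefore, FIRST(X) = {ε}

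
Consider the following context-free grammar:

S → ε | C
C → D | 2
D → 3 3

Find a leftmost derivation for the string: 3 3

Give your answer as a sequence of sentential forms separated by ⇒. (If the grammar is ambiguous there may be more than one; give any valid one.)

S ⇒ C ⇒ D ⇒ 3 3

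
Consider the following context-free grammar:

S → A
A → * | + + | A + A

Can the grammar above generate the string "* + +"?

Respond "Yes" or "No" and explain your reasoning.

No - no valid derivation exists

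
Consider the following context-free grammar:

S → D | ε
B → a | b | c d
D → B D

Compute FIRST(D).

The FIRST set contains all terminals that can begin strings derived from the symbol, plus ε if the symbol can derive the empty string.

We compute FIRST(D) using the standard algorithm.
FIRST(B) = {a, b, c}
FIRST(D) = {a, b, c}
FIRST(S) = {a, b, c, ε}
Therefore, FIRST(D) = {a, b, c}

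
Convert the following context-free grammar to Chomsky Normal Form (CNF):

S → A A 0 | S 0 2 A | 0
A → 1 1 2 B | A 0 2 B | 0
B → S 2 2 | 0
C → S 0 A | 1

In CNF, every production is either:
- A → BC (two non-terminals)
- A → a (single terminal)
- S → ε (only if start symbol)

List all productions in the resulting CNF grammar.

T0 → 0; T2 → 2; S → 0; T1 → 1; A → 0; B → 0; C → 1; S → A X0; X0 → A T0; S → S X1; X1 → T0 X2; X2 → T2 A; A → T1 X3; X3 → T1 X4; X4 → T2 B; A → A X5; X5 → T0 X6; X6 → T2 B; B → S X7; X7 → T2 T2; C → S X8; X8 → T0 A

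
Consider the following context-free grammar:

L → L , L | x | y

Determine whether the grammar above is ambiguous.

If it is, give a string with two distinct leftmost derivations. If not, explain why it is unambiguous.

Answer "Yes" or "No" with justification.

Yes - the string 'x , x , y' has two distinct leftmost derivations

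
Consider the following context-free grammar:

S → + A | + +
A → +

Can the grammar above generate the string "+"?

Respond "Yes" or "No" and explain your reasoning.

No - no valid derivation exists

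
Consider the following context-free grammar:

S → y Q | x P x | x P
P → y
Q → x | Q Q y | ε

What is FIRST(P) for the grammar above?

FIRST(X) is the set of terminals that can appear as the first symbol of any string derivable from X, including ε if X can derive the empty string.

We compute FIRST(P) using the standard algorithm.
FIRST(P) = {y}
FIRST(Q) = {x, y, ε}
FIRST(S) = {x, y}
Therefore, FIRST(P) = {y}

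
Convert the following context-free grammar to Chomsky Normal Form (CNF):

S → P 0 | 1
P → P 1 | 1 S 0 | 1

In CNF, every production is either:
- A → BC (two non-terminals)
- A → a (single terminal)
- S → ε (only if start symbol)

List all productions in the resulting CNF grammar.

T0 → 0; S → 1; T1 → 1; P → 1; S → P T0; P → P T1; P → T1 X0; X0 → S T0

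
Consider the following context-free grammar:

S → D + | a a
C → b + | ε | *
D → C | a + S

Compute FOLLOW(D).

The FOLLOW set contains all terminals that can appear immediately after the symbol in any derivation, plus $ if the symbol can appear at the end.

We compute FOLLOW(D) using the standard algorithm.
FOLLOW(S) starts with {$}.
FIRST(C) = {*, b, ε}
FIRST(D) = {*, a, b, ε}
FIRST(S) = {*, +, a, b}
FOLLOW(C) = {+}
FOLLOW(D) = {+}
FOLLOW(S) = {$, +}
Therefore, FOLLOW(D) = {+}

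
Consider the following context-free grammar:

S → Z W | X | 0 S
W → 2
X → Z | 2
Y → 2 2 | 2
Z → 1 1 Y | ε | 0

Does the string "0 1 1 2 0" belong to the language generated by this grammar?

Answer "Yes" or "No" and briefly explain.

No - no valid derivation exists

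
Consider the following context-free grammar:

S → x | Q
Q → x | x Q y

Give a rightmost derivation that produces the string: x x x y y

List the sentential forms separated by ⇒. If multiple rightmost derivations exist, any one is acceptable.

S ⇒ Q ⇒ x Q y ⇒ x x Q y y ⇒ x x x y y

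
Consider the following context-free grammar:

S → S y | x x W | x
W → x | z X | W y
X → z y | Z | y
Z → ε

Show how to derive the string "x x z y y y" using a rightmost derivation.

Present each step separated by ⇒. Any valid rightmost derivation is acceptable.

S ⇒ S y ⇒ S y y ⇒ x x W y y ⇒ x x z X y y ⇒ x x z y y y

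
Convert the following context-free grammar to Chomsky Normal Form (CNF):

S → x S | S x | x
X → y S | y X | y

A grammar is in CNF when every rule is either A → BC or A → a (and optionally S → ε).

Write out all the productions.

TX → x; S → x; TY → y; X → y; S → TX S; S → S TX; X → TY S; X → TY X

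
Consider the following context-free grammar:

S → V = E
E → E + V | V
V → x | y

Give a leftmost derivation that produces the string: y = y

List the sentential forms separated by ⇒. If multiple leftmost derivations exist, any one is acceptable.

S ⇒ V = E ⇒ y = E ⇒ y = V ⇒ y = y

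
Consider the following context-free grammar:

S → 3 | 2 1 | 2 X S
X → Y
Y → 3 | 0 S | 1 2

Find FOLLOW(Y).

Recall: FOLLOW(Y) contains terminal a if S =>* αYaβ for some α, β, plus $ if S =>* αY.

We compute FOLLOW(Y) using the standard algorithm.
FOLLOW(S) starts with {$}.
FIRST(S) = {2, 3}
FIRST(X) = {0, 1, 3}
FIRST(Y) = {0, 1, 3}
FOLLOW(S) = {$, 2, 3}
FOLLOW(X) = {2, 3}
FOLLOW(Y) = {2, 3}
Therefore, FOLLOW(Y) = {2, 3}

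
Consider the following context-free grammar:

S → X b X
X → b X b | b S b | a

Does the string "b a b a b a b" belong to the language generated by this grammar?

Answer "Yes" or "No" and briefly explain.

No - no valid derivation exists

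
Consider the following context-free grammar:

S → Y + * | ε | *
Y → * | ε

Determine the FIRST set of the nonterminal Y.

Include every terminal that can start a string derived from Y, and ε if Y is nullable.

We compute FIRST(Y) using the standard algorithm.
FIRST(S) = {*, +, ε}
FIRST(Y) = {*, ε}
Therefore, FIRST(Y) = {*, ε}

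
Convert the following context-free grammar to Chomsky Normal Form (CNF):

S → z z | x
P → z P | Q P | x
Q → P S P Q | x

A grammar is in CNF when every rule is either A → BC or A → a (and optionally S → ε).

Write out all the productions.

TZ → z; S → x; P → x; Q → x; S → TZ TZ; P → TZ P; P → Q P; Q → P X0; X0 → S X1; X1 → P Q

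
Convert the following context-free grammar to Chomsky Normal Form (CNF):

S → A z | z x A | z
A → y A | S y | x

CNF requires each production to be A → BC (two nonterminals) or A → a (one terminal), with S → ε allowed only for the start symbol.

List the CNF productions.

TZ → z; TX → x; S → z; TY → y; A → x; S → A TZ; S → TZ X0; X0 → TX A; A → TY A; A → S TY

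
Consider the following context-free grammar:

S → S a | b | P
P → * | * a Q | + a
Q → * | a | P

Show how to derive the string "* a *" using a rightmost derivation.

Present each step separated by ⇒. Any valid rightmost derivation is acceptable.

S ⇒ P ⇒ * a Q ⇒ * a *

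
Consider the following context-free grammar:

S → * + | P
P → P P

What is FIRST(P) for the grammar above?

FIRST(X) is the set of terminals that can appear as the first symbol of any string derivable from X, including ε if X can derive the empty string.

We compute FIRST(P) using the standard algorithm.
FIRST(P) = {}
FIRST(S) = {*}
Therefore, FIRST(P) = {}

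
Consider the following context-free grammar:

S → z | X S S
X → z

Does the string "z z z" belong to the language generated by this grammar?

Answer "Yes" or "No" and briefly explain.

Yes - a valid derivation exists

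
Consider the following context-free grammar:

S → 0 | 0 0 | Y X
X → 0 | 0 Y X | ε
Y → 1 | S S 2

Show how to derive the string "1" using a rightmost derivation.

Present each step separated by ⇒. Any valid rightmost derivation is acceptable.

S ⇒ Y X ⇒ Y ⇒ 1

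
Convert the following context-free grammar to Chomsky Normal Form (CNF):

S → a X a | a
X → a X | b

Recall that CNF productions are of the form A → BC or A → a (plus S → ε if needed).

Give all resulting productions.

TA → a; S → a; X → b; S → TA X0; X0 → X TA; X → TA X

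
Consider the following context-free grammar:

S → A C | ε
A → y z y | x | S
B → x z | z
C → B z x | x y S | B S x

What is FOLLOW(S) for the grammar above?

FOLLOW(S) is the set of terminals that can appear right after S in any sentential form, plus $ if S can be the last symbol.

We compute FOLLOW(S) using the standard algorithm.
FOLLOW(S) starts with {$}.
FIRST(A) = {x, y, z, ε}
FIRST(B) = {x, z}
FIRST(C) = {x, z}
FIRST(S) = {x, y, z, ε}
FOLLOW(A) = {x, z}
FOLLOW(B) = {x, y, z}
FOLLOW(C) = {$, x, z}
FOLLOW(S) = {$, x, z}
Therefore, FOLLOW(S) = {$, x, z}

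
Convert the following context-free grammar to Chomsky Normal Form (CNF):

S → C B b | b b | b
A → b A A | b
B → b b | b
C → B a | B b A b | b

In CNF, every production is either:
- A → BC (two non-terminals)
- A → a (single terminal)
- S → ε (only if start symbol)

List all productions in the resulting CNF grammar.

TB → b; S → b; A → b; B → b; TA → a; C → b; S → C X0; X0 → B TB; S → TB TB; A → TB X1; X1 → A A; B → TB TB; C → B TA; C → B X2; X2 → TB X3; X3 → A TB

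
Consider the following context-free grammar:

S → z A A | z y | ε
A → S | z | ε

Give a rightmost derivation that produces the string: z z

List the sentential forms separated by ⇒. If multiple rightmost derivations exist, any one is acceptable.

S ⇒ z A A ⇒ z A z ⇒ z z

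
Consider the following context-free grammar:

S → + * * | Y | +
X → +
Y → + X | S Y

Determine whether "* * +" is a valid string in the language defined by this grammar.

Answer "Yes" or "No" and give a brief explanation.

No - no valid derivation exists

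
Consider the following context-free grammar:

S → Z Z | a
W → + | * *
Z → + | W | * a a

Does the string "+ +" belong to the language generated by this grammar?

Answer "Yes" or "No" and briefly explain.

Yes - a valid derivation exists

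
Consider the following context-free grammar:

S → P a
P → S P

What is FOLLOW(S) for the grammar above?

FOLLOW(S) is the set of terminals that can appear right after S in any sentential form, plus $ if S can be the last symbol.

We compute FOLLOW(S) using the standard algorithm.
FOLLOW(S) starts with {$}.
FIRST(P) = {}
FIRST(S) = {}
FOLLOW(P) = {a}
FOLLOW(S) = {$}
Therefore, FOLLOW(S) = {$}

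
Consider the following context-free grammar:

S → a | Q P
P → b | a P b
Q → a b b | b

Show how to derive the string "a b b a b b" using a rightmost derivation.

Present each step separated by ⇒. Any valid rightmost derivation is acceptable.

S ⇒ Q P ⇒ Q a P b ⇒ Q a b b ⇒ a b b a b b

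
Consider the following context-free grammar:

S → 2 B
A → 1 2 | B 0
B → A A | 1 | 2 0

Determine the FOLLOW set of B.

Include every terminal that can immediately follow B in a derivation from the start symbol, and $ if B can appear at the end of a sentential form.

We compute FOLLOW(B) using the standard algorithm.
FOLLOW(S) starts with {$}.
FIRST(A) = {1, 2}
FIRST(B) = {1, 2}
FIRST(S) = {2}
FOLLOW(A) = {$, 0, 1, 2}
FOLLOW(B) = {$, 0}
FOLLOW(S) = {$}
Therefore, FOLLOW(B) = {$, 0}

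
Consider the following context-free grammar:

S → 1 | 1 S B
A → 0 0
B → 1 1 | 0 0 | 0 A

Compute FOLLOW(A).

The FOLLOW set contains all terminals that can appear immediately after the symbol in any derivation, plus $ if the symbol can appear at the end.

We compute FOLLOW(A) using the standard algorithm.
FOLLOW(S) starts with {$}.
FIRST(A) = {0}
FIRST(B) = {0, 1}
FIRST(S) = {1}
FOLLOW(A) = {$, 0, 1}
FOLLOW(B) = {$, 0, 1}
FOLLOW(S) = {$, 0, 1}
Therefore, FOLLOW(A) = {$, 0, 1}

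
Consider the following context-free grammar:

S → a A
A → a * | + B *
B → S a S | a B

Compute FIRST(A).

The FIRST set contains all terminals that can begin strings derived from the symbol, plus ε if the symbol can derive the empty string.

We compute FIRST(A) using the standard algorithm.
FIRST(A) = {+, a}
FIRST(B) = {a}
FIRST(S) = {a}
Therefore, FIRST(A) = {+, a}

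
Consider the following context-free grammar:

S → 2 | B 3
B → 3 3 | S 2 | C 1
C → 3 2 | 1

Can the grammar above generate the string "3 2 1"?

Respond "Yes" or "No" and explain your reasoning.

No - no valid derivation exists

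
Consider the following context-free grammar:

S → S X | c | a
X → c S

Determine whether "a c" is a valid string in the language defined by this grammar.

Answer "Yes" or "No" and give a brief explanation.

No - no valid derivation exists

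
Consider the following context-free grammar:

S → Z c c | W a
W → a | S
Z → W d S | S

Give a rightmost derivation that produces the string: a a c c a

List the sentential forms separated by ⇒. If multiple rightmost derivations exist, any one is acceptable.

S ⇒ W a ⇒ S a ⇒ Z c c a ⇒ S c c a ⇒ W a c c a ⇒ a a c c a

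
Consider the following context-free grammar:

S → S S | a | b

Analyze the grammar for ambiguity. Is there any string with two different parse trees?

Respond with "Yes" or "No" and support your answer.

Yes - the string 'a b a b' has two distinct parse trees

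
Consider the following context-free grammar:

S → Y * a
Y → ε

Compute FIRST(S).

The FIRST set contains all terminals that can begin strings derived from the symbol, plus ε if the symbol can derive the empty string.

We compute FIRST(S) using the standard algorithm.
FIRST(S) = {*}
FIRST(Y) = {ε}
Therefore, FIRST(S) = {*}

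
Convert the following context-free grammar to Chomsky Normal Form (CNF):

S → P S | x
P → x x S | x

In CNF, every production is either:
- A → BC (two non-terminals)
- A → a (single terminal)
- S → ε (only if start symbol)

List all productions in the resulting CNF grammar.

S → x; TX → x; P → x; S → P S; P → TX X0; X0 → TX S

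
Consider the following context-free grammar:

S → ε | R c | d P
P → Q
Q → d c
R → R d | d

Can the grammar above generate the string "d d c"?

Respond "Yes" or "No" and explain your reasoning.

Yes - a valid derivation exists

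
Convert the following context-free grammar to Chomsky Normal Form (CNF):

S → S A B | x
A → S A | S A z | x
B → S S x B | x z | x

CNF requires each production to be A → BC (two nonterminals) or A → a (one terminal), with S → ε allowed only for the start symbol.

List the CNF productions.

S → x; TZ → z; A → x; TX → x; B → x; S → S X0; X0 → A B; A → S A; A → S X1; X1 → A TZ; B → S X2; X2 → S X3; X3 → TX B; B → TX TZ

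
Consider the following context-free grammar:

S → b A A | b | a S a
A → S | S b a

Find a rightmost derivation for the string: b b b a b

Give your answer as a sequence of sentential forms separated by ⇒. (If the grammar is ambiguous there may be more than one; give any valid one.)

S ⇒ b A A ⇒ b A S ⇒ b A b ⇒ b S b a b ⇒ b b b a b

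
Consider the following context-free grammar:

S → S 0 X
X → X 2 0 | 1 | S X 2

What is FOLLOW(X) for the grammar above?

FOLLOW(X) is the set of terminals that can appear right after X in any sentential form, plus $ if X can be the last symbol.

We compute FOLLOW(X) using the standard algorithm.
FOLLOW(S) starts with {$}.
FIRST(S) = {}
FIRST(X) = {1}
FOLLOW(S) = {$, 0, 1}
FOLLOW(X) = {$, 0, 1, 2}
Therefore, FOLLOW(X) = {$, 0, 1, 2}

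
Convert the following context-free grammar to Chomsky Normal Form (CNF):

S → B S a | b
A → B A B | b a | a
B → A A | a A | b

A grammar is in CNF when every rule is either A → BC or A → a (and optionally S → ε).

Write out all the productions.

TA → a; S → b; TB → b; A → a; B → b; S → B X0; X0 → S TA; A → B X1; X1 → A B; A → TB TA; B → A A; B → TA A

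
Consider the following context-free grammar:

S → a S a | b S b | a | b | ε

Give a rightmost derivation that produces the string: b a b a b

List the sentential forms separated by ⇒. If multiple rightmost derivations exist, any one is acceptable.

S ⇒ b S b ⇒ b a S a b ⇒ b a b a b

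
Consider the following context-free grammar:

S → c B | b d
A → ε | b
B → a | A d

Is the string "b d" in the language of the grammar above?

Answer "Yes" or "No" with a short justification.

Yes - a valid derivation exists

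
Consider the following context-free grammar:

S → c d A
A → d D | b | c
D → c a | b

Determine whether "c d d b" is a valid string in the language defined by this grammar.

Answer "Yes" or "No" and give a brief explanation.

Yes - a valid derivation exists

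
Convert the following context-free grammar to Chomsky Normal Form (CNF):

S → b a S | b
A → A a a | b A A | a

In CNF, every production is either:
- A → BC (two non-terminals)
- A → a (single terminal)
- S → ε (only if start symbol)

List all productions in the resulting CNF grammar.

TB → b; TA → a; S → b; A → a; S → TB X0; X0 → TA S; A → A X1; X1 → TA TA; A → TB X2; X2 → A A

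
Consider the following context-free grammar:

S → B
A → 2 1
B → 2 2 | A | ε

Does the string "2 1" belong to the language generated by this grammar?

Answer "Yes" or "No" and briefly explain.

Yes - a valid derivation exists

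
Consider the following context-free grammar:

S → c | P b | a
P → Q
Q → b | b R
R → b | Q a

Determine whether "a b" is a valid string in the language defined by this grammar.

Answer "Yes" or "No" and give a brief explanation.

No - no valid derivation exists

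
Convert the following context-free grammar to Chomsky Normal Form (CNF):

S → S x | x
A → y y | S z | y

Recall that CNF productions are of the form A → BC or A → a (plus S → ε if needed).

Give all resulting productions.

TX → x; S → x; TY → y; TZ → z; A → y; S → S TX; A → TY TY; A → S TZ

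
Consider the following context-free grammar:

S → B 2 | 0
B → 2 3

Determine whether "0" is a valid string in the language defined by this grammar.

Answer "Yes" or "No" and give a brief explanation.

Yes - a valid derivation exists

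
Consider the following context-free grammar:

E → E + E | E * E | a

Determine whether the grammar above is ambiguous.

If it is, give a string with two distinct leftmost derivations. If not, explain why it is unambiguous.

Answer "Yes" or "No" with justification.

Yes - the string 'a * a + a * a' has two distinct leftmost derivations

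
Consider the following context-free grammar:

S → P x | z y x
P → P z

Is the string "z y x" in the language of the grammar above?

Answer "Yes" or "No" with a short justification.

Yes - a valid derivation exists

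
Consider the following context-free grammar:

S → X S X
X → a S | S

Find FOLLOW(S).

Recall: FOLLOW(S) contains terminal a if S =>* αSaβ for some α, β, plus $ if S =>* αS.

We compute FOLLOW(S) using the standard algorithm.
FOLLOW(S) starts with {$}.
FIRST(S) = {a}
FIRST(X) = {a}
FOLLOW(S) = {$, a}
FOLLOW(X) = {$, a}
Therefore, FOLLOW(S) = {$, a}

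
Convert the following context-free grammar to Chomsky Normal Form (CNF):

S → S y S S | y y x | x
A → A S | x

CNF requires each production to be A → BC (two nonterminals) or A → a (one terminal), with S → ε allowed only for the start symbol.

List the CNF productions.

TY → y; TX → x; S → x; A → x; S → S X0; X0 → TY X1; X1 → S S; S → TY X2; X2 → TY TX; A → A S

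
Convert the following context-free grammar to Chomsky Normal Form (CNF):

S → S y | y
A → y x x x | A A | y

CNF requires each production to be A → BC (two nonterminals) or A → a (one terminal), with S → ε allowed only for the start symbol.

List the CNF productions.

TY → y; S → y; TX → x; A → y; S → S TY; A → TY X0; X0 → TX X1; X1 → TX TX; A → A A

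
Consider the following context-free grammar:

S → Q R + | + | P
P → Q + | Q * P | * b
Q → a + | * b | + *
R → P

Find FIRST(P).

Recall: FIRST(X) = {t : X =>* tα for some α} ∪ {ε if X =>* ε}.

We compute FIRST(P) using the standard algorithm.
FIRST(P) = {*, +, a}
FIRST(Q) = {*, +, a}
FIRST(R) = {*, +, a}
FIRST(S) = {*, +, a}
Therefore, FIRST(P) = {*, +, a}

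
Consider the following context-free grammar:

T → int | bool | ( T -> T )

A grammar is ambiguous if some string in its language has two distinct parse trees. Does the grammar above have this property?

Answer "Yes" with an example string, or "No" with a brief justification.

No - the grammar is unambiguous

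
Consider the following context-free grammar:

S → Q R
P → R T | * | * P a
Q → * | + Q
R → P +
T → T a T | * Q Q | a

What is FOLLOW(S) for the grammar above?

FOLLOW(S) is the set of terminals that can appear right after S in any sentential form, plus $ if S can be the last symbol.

We compute FOLLOW(S) using the standard algorithm.
FOLLOW(S) starts with {$}.
FIRST(P) = {*}
FIRST(Q) = {*, +}
FIRST(R) = {*}
FIRST(S) = {*, +}
FIRST(T) = {*, a}
FOLLOW(P) = {+, a}
FOLLOW(Q) = {*, +, a}
FOLLOW(R) = {$, *, a}
FOLLOW(S) = {$}
FOLLOW(T) = {+, a}
Therefore, FOLLOW(S) = {$}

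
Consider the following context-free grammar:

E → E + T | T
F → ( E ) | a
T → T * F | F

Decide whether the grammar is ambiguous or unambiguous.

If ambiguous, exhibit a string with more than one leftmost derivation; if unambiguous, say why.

Unambiguous - every string in the language has a unique leftmost derivation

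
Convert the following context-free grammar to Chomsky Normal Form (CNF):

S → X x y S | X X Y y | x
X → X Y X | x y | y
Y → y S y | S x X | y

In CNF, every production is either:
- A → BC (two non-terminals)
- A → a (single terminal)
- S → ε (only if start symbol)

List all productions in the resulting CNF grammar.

TX → x; TY → y; S → x; X → y; Y → y; S → X X0; X0 → TX X1; X1 → TY S; S → X X2; X2 → X X3; X3 → Y TY; X → X X4; X4 → Y X; X → TX TY; Y → TY X5; X5 → S TY; Y → S X6; X6 → TX X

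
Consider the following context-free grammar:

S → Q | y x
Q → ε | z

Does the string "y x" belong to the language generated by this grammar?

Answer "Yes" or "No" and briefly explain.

Yes - a valid derivation exists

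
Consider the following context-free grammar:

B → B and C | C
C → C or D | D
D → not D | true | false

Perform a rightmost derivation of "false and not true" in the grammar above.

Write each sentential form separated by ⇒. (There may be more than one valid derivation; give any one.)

B ⇒ B and C ⇒ B and D ⇒ B and not D ⇒ B and not true ⇒ C and not true ⇒ D and not true ⇒ false and not true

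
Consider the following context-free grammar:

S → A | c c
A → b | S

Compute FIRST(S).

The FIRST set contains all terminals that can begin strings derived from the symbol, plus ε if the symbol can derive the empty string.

We compute FIRST(S) using the standard algorithm.
FIRST(A) = {b, c}
FIRST(S) = {b, c}
Therefore, FIRST(S) = {b, c}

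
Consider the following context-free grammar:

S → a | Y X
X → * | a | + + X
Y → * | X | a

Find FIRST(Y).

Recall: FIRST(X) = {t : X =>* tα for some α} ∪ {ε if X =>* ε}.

We compute FIRST(Y) using the standard algorithm.
FIRST(S) = {*, +, a}
FIRST(X) = {*, +, a}
FIRST(Y) = {*, +, a}
Therefore, FIRST(Y) = {*, +, a}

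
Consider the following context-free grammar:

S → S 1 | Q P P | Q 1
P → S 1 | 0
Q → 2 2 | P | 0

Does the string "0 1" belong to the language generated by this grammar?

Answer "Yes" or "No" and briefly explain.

Yes - a valid derivation exists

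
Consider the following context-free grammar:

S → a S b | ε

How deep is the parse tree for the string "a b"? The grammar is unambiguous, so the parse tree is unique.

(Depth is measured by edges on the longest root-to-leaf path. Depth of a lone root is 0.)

2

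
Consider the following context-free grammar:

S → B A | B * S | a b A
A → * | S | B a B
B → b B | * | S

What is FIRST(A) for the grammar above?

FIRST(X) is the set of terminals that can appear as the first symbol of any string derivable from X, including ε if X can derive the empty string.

We compute FIRST(A) using the standard algorithm.
FIRST(A) = {*, a, b}
FIRST(B) = {*, a, b}
FIRST(S) = {*, a, b}
Therefore, FIRST(A) = {*, a, b}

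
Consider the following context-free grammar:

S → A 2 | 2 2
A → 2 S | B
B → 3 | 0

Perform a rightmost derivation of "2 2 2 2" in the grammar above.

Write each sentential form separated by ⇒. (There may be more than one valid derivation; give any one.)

S ⇒ A 2 ⇒ 2 S 2 ⇒ 2 2 2 2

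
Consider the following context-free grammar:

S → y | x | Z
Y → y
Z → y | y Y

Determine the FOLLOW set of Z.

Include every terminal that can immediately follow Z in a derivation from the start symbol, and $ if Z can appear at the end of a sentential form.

We compute FOLLOW(Z) using the standard algorithm.
FOLLOW(S) starts with {$}.
FIRST(S) = {x, y}
FIRST(Y) = {y}
FIRST(Z) = {y}
FOLLOW(S) = {$}
FOLLOW(Y) = {$}
FOLLOW(Z) = {$}
Therefore, FOLLOW(Z) = {$}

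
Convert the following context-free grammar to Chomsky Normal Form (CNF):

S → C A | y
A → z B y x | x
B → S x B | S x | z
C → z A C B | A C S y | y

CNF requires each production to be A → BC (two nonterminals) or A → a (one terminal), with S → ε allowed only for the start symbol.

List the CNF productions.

S → y; TZ → z; TY → y; TX → x; A → x; B → z; C → y; S → C A; A → TZ X0; X0 → B X1; X1 → TY TX; B → S X2; X2 → TX B; B → S TX; C → TZ X3; X3 → A X4; X4 → C B; C → A X5; X5 → C X6; X6 → S TY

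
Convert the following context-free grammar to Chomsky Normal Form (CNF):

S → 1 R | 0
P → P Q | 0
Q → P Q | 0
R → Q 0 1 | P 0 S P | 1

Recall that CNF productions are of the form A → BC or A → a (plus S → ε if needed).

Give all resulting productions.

T1 → 1; S → 0; P → 0; Q → 0; T0 → 0; R → 1; S → T1 R; P → P Q; Q → P Q; R → Q X0; X0 → T0 T1; R → P X1; X1 → T0 X2; X2 → S P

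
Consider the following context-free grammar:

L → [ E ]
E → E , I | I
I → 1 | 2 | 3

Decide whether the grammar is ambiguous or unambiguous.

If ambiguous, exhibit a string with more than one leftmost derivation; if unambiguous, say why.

Unambiguous - every string in the language has a unique leftmost derivation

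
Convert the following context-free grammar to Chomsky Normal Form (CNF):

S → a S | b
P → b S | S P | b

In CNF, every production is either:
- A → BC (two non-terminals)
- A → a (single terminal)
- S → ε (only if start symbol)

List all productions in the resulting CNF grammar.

TA → a; S → b; TB → b; P → b; S → TA S; P → TB S; P → S P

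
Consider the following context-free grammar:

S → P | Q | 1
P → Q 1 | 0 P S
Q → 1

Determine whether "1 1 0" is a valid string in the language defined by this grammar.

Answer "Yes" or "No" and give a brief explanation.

No - no valid derivation exists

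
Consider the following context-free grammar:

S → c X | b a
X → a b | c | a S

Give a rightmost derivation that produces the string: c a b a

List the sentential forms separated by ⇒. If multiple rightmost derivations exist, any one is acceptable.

S ⇒ c X ⇒ c a S ⇒ c a b a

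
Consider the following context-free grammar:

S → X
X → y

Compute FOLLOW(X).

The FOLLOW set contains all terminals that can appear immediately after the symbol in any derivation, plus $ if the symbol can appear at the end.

We compute FOLLOW(X) using the standard algorithm.
FOLLOW(S) starts with {$}.
FIRST(S) = {y}
FIRST(X) = {y}
FOLLOW(S) = {$}
FOLLOW(X) = {$}
Therefore, FOLLOW(X) = {$}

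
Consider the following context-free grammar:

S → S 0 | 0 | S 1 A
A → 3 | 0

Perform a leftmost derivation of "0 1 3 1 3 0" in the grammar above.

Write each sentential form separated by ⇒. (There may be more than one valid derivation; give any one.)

S ⇒ S 0 ⇒ S 1 A 0 ⇒ S 1 A 1 A 0 ⇒ 0 1 A 1 A 0 ⇒ 0 1 3 1 A 0 ⇒ 0 1 3 1 3 0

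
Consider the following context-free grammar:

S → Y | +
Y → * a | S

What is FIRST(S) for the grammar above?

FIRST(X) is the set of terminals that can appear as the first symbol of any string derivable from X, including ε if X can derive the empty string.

We compute FIRST(S) using the standard algorithm.
FIRST(S) = {*, +}
FIRST(Y) = {*, +}
Therefore, FIRST(S) = {*, +}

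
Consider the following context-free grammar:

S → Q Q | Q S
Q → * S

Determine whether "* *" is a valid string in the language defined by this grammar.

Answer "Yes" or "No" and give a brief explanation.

No - no valid derivation exists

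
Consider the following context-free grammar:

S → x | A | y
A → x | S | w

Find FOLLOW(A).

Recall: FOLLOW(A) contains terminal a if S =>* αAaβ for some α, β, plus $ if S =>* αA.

We compute FOLLOW(A) using the standard algorithm.
FOLLOW(S) starts with {$}.
FIRST(A) = {w, x, y}
FIRST(S) = {w, x, y}
FOLLOW(A) = {$}
FOLLOW(S) = {$}
Therefore, FOLLOW(A) = {$}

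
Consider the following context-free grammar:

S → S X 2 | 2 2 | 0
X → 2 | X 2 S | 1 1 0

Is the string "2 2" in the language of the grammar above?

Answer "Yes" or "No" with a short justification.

Yes - a valid derivation exists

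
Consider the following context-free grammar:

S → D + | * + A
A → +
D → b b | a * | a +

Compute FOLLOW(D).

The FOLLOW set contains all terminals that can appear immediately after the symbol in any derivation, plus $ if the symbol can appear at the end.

We compute FOLLOW(D) using the standard algorithm.
FOLLOW(S) starts with {$}.
FIRST(A) = {+}
FIRST(D) = {a, b}
FIRST(S) = {*, a, b}
FOLLOW(A) = {$}
FOLLOW(D) = {+}
FOLLOW(S) = {$}
Therefore, FOLLOW(D) = {+}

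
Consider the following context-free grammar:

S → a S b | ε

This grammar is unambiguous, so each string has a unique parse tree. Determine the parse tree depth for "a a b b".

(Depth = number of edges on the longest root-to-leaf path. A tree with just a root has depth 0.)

3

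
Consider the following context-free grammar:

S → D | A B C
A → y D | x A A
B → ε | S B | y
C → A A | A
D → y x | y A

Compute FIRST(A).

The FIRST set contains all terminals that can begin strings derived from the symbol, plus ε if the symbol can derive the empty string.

We compute FIRST(A) using the standard algorithm.
FIRST(A) = {x, y}
FIRST(B) = {x, y, ε}
FIRST(C) = {x, y}
FIRST(D) = {y}
FIRST(S) = {x, y}
Therefore, FIRST(A) = {x, y}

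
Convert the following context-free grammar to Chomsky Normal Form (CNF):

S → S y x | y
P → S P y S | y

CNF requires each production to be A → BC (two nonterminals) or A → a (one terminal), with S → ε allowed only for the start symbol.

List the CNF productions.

TY → y; TX → x; S → y; P → y; S → S X0; X0 → TY TX; P → S X1; X1 → P X2; X2 → TY S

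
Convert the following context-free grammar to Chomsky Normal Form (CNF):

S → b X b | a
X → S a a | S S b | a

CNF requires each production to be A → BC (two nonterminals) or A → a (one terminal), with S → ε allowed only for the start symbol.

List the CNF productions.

TB → b; S → a; TA → a; X → a; S → TB X0; X0 → X TB; X → S X1; X1 → TA TA; X → S X2; X2 → S TB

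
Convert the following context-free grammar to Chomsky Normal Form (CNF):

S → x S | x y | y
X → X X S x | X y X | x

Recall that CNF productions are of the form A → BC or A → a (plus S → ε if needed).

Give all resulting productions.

TX → x; TY → y; S → y; X → x; S → TX S; S → TX TY; X → X X0; X0 → X X1; X1 → S TX; X → X X2; X2 → TY X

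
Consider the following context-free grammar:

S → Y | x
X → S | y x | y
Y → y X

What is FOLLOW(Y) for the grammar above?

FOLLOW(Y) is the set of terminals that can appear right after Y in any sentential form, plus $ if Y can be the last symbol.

We compute FOLLOW(Y) using the standard algorithm.
FOLLOW(S) starts with {$}.
FIRST(S) = {x, y}
FIRST(X) = {x, y}
FIRST(Y) = {y}
FOLLOW(S) = {$}
FOLLOW(X) = {$}
FOLLOW(Y) = {$}
Therefore, FOLLOW(Y) = {$}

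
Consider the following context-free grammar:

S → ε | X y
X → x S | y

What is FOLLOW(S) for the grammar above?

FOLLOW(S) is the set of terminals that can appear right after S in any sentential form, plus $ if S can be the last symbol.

We compute FOLLOW(S) using the standard algorithm.
FOLLOW(S) starts with {$}.
FIRST(S) = {x, y, ε}
FIRST(X) = {x, y}
FOLLOW(S) = {$, y}
FOLLOW(X) = {y}
Therefore, FOLLOW(S) = {$, y}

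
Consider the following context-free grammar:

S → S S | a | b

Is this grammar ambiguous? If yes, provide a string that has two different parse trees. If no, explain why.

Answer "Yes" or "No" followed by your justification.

Yes - the string 'a a a' has two distinct leftmost derivations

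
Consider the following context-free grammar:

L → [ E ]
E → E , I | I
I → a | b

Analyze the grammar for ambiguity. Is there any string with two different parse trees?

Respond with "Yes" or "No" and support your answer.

No - the grammar is unambiguous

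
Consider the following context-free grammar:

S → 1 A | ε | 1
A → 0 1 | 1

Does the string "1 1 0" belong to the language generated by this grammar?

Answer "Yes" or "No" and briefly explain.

No - no valid derivation exists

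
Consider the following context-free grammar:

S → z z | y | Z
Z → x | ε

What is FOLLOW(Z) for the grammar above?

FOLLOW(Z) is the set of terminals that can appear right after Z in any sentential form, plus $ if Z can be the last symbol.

We compute FOLLOW(Z) using the standard algorithm.
FOLLOW(S) starts with {$}.
FIRST(S) = {x, y, z, ε}
FIRST(Z) = {x, ε}
FOLLOW(S) = {$}
FOLLOW(Z) = {$}
Therefore, FOLLOW(Z) = {$}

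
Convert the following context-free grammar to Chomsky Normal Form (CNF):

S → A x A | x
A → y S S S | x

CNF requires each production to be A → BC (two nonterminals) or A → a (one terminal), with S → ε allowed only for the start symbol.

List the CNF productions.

TX → x; S → x; TY → y; A → x; S → A X0; X0 → TX A; A → TY X1; X1 → S X2; X2 → S S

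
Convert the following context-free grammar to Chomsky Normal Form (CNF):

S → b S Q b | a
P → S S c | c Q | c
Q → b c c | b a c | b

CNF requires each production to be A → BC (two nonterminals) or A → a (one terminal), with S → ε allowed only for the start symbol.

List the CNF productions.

TB → b; S → a; TC → c; P → c; TA → a; Q → b; S → TB X0; X0 → S X1; X1 → Q TB; P → S X2; X2 → S TC; P → TC Q; Q → TB X3; X3 → TC TC; Q → TB X4; X4 → TA TC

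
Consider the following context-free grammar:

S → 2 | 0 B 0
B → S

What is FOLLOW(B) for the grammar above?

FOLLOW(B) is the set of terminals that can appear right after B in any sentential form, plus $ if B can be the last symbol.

We compute FOLLOW(B) using the standard algorithm.
FOLLOW(S) starts with {$}.
FIRST(B) = {0, 2}
FIRST(S) = {0, 2}
FOLLOW(B) = {0}
FOLLOW(S) = {$, 0}
Therefore, FOLLOW(B) = {0}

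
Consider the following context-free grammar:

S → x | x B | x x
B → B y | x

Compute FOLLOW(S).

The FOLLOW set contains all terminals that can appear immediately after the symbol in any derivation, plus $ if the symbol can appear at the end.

We compute FOLLOW(S) using the standard algorithm.
FOLLOW(S) starts with {$}.
FIRST(B) = {x}
FIRST(S) = {x}
FOLLOW(B) = {$, y}
FOLLOW(S) = {$}
Therefore, FOLLOW(S) = {$}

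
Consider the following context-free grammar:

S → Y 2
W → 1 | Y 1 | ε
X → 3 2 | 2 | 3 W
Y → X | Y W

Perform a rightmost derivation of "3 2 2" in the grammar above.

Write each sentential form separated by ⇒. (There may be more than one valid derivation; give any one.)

S ⇒ Y 2 ⇒ X 2 ⇒ 3 2 2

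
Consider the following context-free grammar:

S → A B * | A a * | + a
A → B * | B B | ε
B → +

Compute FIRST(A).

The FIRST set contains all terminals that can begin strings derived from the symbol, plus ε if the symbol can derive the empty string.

We compute FIRST(A) using the standard algorithm.
FIRST(A) = {+, ε}
FIRST(B) = {+}
FIRST(S) = {+, a}
Therefore, FIRST(A) = {+, ε}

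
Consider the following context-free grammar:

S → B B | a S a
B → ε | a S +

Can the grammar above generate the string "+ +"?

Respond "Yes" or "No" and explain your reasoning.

No - no valid derivation exists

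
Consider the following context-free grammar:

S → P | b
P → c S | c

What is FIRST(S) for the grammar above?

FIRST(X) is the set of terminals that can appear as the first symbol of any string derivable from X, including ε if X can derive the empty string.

We compute FIRST(S) using the standard algorithm.
FIRST(P) = {c}
FIRST(S) = {b, c}
Therefore, FIRST(S) = {b, c}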